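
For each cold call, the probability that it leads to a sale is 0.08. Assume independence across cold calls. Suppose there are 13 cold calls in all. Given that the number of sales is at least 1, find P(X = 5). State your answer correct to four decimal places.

0.0033

X ~ Binomial(13, 0.08). Want P(X=5 | X≥1) = P(X=5) / P(X≥1).
P(X=5) = C(13,5)·0.08^5·0.92^8 = 0.002164
P(X≥1) = 1 − 0.338253 = 0.661747
Ratio = 0.002164 / 0.661747 = 0.003271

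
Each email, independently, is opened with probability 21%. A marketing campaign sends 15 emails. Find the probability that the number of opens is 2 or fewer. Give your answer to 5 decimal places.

X ~ Binomial(15, 0.21); P(X ≤ 2) = Σ C(15,k) p^k (1−p)^(15−k) over k:
  k=0: C(15,0)·0.21^0·0.79^15 = 0.0291344
  k=1: C(15,1)·0.21^1·0.79^14 = 0.1161689
  k=2: C(15,2)·0.21^2·0.79^13 = 0.2161624
Total = 0.3614657

0.36147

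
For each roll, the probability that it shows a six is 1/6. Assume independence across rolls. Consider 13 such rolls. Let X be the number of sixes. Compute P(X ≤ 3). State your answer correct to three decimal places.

X ~ Binomial(13, 0.166667); P(X ≤ 3) = Σ C(13,k) p^k (1−p)^(13−k) over k:
  k=0: C(13,0)·0.166667^0·0.833333^13 = 0.09346
  k=1: C(13,1)·0.166667^1·0.833333^12 = 0.24301
  k=2: C(13,2)·0.166667^2·0.833333^11 = 0.29161
  k=3: C(13,3)·0.166667^3·0.833333^10 = 0.21385
Total = 0.84192

0.842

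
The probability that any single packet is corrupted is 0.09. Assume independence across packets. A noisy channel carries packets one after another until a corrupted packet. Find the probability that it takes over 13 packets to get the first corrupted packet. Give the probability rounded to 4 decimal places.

0.2935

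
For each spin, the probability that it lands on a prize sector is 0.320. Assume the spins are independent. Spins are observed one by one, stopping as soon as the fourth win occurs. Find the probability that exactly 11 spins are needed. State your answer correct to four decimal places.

0.0846

Y = trial on which the fourth success occurs; negative binomial, r=4, p=0.32.
P(Y=11) = C(10,3) · p^4 · (1−p)^7
= 120 · 0.010486 · 0.06723 = 0.084595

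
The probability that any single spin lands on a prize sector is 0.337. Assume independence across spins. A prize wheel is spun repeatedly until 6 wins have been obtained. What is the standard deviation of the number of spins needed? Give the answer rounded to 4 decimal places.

Y = total spins until the sixth success; negative binomial with r=6, p=0.337.
SD(Y) = √[r(1−p)/p²] = √(35.027164) = 5.918375

5.9184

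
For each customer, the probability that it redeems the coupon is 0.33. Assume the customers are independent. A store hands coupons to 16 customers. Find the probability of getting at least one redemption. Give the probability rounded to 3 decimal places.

0.998

P(at least one) = 1 − P(none) = 1 − (1 − 0.33)^16
= 1 − 0.00165 = 0.99835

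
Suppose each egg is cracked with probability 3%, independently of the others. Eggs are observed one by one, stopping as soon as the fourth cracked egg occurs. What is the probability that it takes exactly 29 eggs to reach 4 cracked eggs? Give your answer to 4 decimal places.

0.0012

Y = trial on which the fourth success occurs; negative binomial, r=4, p=0.03.
P(Y=29) = C(28,3) · p^4 · (1−p)^25
= 3276 · 8.1e-07 · 0.46697 = 0.001239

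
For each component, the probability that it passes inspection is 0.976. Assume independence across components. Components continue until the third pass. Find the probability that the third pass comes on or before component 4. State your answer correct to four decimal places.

0.9967

Finishing within 4 components ⇔ at least 3 successes in the first 4. With X ~ Binomial(4, 0.976), P(Y ≤ 4) = 1 − P(X ≤ 2).
  k=0: C(4,0)·0.976^0·0.024^4 = 0.000000
  k=1: C(4,1)·0.976^1·0.024^3 = 0.000054
  k=2: C(4,2)·0.976^2·0.024^2 = 0.003292
1 − 0.003346 = 0.996654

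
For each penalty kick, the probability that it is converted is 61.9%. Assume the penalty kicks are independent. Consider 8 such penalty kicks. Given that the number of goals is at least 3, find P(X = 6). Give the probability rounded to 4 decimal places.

X ~ Binomial(8, 0.619). Want P(X=6 | X≥3) = P(X=6) / P(X≥3).
P(X=6) = C(8,6)·0.619^6·0.381^2 = 0.228640
P(X≥3) = 1 − 0.000444 − 0.005771 − 0.032816 = 0.960969
Ratio = 0.228640 / 0.960969 = 0.237926

0.2379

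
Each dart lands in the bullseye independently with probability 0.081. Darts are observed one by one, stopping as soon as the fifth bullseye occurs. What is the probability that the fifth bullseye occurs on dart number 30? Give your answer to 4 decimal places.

0.0100

Y = trial on which the fifth success occurs; negative binomial, r=5, p=0.081.
P(Y=30) = C(29,4) · p^5 · (1−p)^25
= 23751 · 3.4868e-06 · 0.12103 = 0.010023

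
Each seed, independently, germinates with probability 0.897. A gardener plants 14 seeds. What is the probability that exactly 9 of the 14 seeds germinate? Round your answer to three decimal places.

0.009

X ~ Binomial(n=14, p=0.897).
P(X=9) = C(14,9) · p^9 · (1−p)^5
= 2002 · 0.37595 · 1.1593e-05 = 0.00873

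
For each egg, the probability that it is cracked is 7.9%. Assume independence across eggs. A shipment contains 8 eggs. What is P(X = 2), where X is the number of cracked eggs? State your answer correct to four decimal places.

X ~ Binomial(n=8, p=0.079).
P(X=2) = C(8,2) · p^2 · (1−p)^6
= 28 · 0.006241 · 0.61032 = 0.106652

0.1067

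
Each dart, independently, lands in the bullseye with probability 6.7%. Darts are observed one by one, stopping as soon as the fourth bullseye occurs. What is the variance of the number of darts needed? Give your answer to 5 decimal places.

831.36556

Y = total darts until the fourth success; negative binomial with r=4, p=0.067.
Var(Y) = r(1−p)/p² = 4·0.933 / 0.067² = 831.3655603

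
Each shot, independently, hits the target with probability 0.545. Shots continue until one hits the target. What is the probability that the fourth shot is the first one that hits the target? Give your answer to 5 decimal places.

Geometric (trials to first success), p = 0.545.
P(Y = 4) = (1−p)^3 · p = 0.094196 · 0.545 = 0.0513370

0.05134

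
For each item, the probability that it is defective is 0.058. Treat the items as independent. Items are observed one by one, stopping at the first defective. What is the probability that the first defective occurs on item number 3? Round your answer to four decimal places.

0.0515

Geometric (trials to first success), p = 0.058.
P(Y = 3) = (1−p)^2 · p = 0.88736 · 0.058 = 0.051467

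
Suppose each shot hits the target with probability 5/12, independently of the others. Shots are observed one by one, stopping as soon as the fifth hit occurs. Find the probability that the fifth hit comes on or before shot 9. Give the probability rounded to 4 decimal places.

0.3023

Finishing within 9 shots ⇔ at least 5 successes in the first 9. With X ~ Binomial(9, 0.416667), P(Y ≤ 9) = 1 − P(X ≤ 4).
  k=0: C(9,0)·0.416667^0·0.583333^9 = 0.007821
  k=1: C(9,1)·0.416667^1·0.583333^8 = 0.050277
  k=2: C(9,2)·0.416667^2·0.583333^7 = 0.143647
  k=3: C(9,3)·0.416667^3·0.583333^6 = 0.239412
  k=4: C(9,4)·0.416667^4·0.583333^5 = 0.256513
1 − 0.697670 = 0.302330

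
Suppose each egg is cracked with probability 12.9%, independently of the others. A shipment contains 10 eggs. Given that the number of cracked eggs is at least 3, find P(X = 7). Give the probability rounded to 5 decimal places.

X ~ Binomial(10, 0.129). Want P(X=7 | X≥3) = P(X=7) / P(X≥3).
P(X=7) = C(10,7)·0.129^7·0.871^3 = 0.0000471
P(X≥3) = 1 − 0.2512937 − 0.3721801 − 0.2480488 = 0.1284774
Ratio = 0.0000471 / 0.1284774 = 0.0003669

0.00037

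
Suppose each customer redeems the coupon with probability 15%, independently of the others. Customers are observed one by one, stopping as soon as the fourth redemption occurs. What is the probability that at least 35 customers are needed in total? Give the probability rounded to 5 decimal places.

Needing more than 34 customers ⇔ fewer than 4 successes in the first 34. With X ~ Binomial(34, 0.15), P(Y > 34) = P(X ≤ 3).
  k=0: C(34,0)·0.15^0·0.85^34 = 0.0039833
  k=1: C(34,1)·0.15^1·0.85^33 = 0.0238998
  k=2: C(34,2)·0.15^2·0.85^32 = 0.0695907
  k=3: C(34,3)·0.15^3·0.85^31 = 0.1309942
P(X ≤ 3) = 0.2284680

0.22847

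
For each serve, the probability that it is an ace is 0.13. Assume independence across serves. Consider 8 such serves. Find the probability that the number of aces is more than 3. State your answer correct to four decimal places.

X ~ Binomial(8, 0.13); P(X ≥ 4) = Σ C(8,k) p^k (1−p)^(8−k) over k:
  k=4: C(8,4)·0.13^4·0.87^4 = 0.011454
  k=5: C(8,5)·0.13^5·0.87^3 = 0.001369
  k=6: C(8,6)·0.13^6·0.87^2 = 0.000102
  k=7: C(8,7)·0.13^7·0.87^1 = 0.000004
  k=8: C(8,8)·0.13^8·0.87^0 = 0.000000
Total = 0.012930

0.0129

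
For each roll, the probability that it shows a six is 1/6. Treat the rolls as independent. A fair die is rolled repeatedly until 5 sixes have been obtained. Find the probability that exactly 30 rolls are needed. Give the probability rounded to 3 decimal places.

0.032

Y = trial on which the fifth success occurs; negative binomial, r=5, p=0.166667.
P(Y=30) = C(29,4) · p^5 · (1−p)^25
= 23751 · 0.0001286 · 0.010483 = 0.03202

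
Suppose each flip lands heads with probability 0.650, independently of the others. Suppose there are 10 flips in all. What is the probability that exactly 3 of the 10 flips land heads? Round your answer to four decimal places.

X ~ Binomial(n=10, p=0.65).
P(X=3) = C(10,3) · p^3 · (1−p)^7
= 120 · 0.27463 · 0.00064339 = 0.021203

0.0212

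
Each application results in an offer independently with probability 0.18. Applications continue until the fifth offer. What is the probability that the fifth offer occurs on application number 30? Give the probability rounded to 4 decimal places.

Y = trial on which the fifth success occurs; negative binomial, r=5, p=0.18.
P(Y=30) = C(29,4) · p^5 · (1−p)^25
= 23751 · 0.00018896 · 0.007004 = 0.031433

0.0314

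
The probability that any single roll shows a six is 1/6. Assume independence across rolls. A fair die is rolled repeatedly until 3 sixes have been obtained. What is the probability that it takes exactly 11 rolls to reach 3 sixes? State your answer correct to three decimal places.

0.048

Y = trial on which the third success occurs; negative binomial, r=3, p=0.166667.
P(Y=11) = C(10,2) · p^3 · (1−p)^8
= 45 · 0.0046296 · 0.23257 = 0.04845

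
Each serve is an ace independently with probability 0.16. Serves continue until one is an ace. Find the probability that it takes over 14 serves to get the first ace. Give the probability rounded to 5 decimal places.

Y = number of serves to the first success; geometric, p = 0.16.
P(Y > 14) = P(first 14 all fail) = (1−p)^14 = 0.0870783

0.08708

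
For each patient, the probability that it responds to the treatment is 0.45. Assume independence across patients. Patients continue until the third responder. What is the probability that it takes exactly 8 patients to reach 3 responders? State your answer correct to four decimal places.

Y = trial on which the third success occurs; negative binomial, r=3, p=0.45.
P(Y=8) = C(7,2) · p^3 · (1−p)^5
= 21 · 0.091125 · 0.050328 = 0.096310

0.0963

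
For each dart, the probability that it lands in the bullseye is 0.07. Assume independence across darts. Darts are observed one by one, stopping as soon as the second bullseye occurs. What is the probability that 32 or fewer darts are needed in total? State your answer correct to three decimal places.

Finishing within 32 darts ⇔ at least 2 successes in the first 32. With X ~ Binomial(32, 0.07), P(Y ≤ 32) = 1 − P(X ≤ 1).
  k=0: C(32,0)·0.07^0·0.93^32 = 0.09805
  k=1: C(32,1)·0.07^1·0.93^31 = 0.23617
1 − 0.33422 = 0.66578

0.666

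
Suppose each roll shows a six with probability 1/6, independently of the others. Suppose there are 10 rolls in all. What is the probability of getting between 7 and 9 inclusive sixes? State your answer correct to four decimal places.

X ~ Binomial(10, 0.166667); P(7 ≤ X ≤ 9) = Σ C(10,k) p^k (1−p)^(10−k) over k:
  k=7: C(10,7)·0.166667^7·0.833333^3 = 0.000248
  k=8: C(10,8)·0.166667^8·0.833333^2 = 0.000019
  k=9: C(10,9)·0.166667^9·0.833333^1 = 0.000001
Total = 0.000268

0.0003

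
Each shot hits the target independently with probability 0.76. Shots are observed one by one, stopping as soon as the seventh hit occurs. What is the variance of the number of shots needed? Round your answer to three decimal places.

Y = total shots until the seventh success; negative binomial with r=7, p=0.76.
Var(Y) = r(1−p)/p² = 7·0.24 / 0.76² = 2.90859

2.909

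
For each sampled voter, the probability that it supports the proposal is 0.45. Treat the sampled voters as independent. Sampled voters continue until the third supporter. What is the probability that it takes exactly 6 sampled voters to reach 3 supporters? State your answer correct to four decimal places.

Y = trial on which the third success occurs; negative binomial, r=3, p=0.45.
P(Y=6) = C(5,2) · p^3 · (1−p)^3
= 10 · 0.091125 · 0.16637 = 0.151609

0.1516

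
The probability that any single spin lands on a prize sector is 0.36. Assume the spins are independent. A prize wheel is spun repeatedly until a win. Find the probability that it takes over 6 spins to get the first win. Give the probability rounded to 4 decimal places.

0.0687

Y = number of spins to the first success; geometric, p = 0.36.
P(Y > 6) = P(first 6 all fail) = (1−p)^6 = 0.068719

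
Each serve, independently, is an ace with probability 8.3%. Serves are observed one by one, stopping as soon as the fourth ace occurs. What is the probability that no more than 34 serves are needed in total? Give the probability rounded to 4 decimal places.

0.3111

Finishing within 34 serves ⇔ at least 4 successes in the first 34. With X ~ Binomial(34, 0.083), P(Y ≤ 34) = 1 − P(X ≤ 3).
  k=0: C(34,0)·0.083^0·0.917^34 = 0.052548
  k=1: C(34,1)·0.083^1·0.917^33 = 0.161713
  k=2: C(34,2)·0.083^2·0.917^32 = 0.241511
  k=3: C(34,3)·0.083^3·0.917^31 = 0.233171
1 − 0.688944 = 0.311056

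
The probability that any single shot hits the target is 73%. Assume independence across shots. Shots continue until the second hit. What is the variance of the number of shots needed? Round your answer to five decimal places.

Y = total shots until the second success; negative binomial with r=2, p=0.73.
Var(Y) = r(1−p)/p² = 2·0.27 / 0.73² = 1.0133233

1.01332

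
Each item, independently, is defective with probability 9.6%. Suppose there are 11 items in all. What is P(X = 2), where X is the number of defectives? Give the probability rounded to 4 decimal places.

0.2044

X ~ Binomial(n=11, p=0.096).
P(X=2) = C(11,2) · p^2 · (1−p)^9
= 55 · 0.009216 · 0.4032 = 0.204372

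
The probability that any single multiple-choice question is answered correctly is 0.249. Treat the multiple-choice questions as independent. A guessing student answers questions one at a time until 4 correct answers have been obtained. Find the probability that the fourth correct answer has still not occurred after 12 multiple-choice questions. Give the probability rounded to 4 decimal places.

0.6519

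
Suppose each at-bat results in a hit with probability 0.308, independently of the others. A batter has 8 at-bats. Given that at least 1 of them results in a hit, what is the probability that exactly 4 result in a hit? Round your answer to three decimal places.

0.152

X ~ Binomial(8, 0.308). Want P(X=4 | X≥1) = P(X=4) / P(X≥1).
P(X=4) = C(8,4)·0.308^4·0.692^4 = 0.14445
P(X≥1) = 1 − 0.05258 = 0.94742
Ratio = 0.14445 / 0.94742 = 0.15247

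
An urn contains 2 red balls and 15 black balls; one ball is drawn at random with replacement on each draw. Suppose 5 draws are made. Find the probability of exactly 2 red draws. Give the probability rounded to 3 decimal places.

X ~ Binomial(n=5, p=0.117647).
P(X=2) = C(5,2) · p^2 · (1−p)^3
= 10 · 0.013841 · 0.68695 = 0.09508

0.095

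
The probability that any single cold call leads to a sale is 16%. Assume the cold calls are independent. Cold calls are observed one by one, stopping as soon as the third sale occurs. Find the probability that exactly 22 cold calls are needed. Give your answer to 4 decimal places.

0.0313

Y = trial on which the third success occurs; negative binomial, r=3, p=0.16.
P(Y=22) = C(21,2) · p^3 · (1−p)^19
= 210 · 0.004096 · 0.036417 = 0.031325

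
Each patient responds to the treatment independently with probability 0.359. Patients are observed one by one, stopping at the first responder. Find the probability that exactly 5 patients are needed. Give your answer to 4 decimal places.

0.0606

Geometric (trials to first success), p = 0.359.
P(Y = 5) = (1−p)^4 · p = 0.16882 · 0.359 = 0.060608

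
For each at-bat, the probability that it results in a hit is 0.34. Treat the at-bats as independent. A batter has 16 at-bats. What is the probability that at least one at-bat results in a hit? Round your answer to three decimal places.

0.999

P(at least one) = 1 − P(none) = 1 − (1 − 0.34)^16
= 1 − 0.00130 = 0.99870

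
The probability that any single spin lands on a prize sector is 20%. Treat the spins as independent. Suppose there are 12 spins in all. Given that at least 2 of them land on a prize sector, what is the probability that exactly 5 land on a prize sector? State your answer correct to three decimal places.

X ~ Binomial(12, 0.20). Want P(X=5 | X≥2) = P(X=5) / P(X≥2).
P(X=5) = C(12,5)·0.20^5·0.80^7 = 0.05315
P(X≥2) = 1 − 0.06872 − 0.20616 = 0.72512
Ratio = 0.05315 / 0.72512 = 0.07330

0.073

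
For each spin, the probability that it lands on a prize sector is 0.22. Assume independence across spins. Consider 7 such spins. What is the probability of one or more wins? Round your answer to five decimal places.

0.82434

P(at least one) = 1 − P(none) = 1 − (1 − 0.22)^7
= 1 − 0.1756557 = 0.8243443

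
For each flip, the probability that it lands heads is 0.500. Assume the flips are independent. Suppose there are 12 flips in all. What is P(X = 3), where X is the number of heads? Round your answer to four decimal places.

0.0537

X ~ Binomial(n=12, p=0.50).
P(X=3) = C(12,3) · p^3 · (1−p)^9
= 220 · 0.125 · 0.0019531 = 0.053711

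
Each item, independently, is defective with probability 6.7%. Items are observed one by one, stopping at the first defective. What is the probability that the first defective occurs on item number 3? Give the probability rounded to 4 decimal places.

Geometric (trials to first success), p = 0.067.
P(Y = 3) = (1−p)^2 · p = 0.87049 · 0.067 = 0.058323

0.0583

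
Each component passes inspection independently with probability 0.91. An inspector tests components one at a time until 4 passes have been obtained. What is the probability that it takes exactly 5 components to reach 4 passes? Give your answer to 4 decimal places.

Y = trial on which the fourth success occurs; negative binomial, r=4, p=0.91.
P(Y=5) = C(4,3) · p^4 · (1−p)^1
= 4 · 0.68575 · 0.09 = 0.246870

0.2469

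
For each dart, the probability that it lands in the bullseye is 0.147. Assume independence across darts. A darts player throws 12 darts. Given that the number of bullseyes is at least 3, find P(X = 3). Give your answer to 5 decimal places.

X ~ Binomial(12, 0.147). Want P(X=3 | X≥3) = P(X=3) / P(X≥3).
P(X=3) = C(12,3)·0.147^3·0.853^9 = 0.1670767
P(X≥3) = 1 − 0.1483844 − 0.3068583 − 0.2908499 = 0.2539073
Ratio = 0.1670767 / 0.2539073 = 0.6580225

0.65802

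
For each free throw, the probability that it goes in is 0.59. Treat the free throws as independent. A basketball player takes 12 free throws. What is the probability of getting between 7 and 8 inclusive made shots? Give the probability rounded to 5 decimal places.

X ~ Binomial(12, 0.59); P(7 ≤ X ≤ 8) = Σ C(12,k) p^k (1−p)^(12−k) over k:
  k=7: C(12,7)·0.59^7·0.41^5 = 0.2283540
  k=8: C(12,8)·0.59^8·0.41^4 = 0.2053793
Total = 0.4337333

0.43373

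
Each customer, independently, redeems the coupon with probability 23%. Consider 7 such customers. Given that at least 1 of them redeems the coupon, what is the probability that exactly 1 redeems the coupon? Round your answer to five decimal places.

0.39971

X ~ Binomial(7, 0.23). Want P(X=1 | X≥1) = P(X=1) / P(X≥1).
P(X=1) = C(7,1)·0.23^1·0.77^6 = 0.3355600
P(X≥1) = 1 − 0.1604852 = 0.8395148
Ratio = 0.3355600 / 0.8395148 = 0.3997071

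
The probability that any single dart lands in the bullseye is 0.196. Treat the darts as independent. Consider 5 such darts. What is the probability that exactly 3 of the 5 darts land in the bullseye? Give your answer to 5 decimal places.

0.04867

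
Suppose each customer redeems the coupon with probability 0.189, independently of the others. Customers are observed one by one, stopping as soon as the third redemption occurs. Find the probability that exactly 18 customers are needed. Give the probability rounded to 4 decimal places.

Y = trial on which the third success occurs; negative binomial, r=3, p=0.189.
P(Y=18) = C(17,2) · p^3 · (1−p)^15
= 136 · 0.0067513 · 0.043183 = 0.039649

0.0396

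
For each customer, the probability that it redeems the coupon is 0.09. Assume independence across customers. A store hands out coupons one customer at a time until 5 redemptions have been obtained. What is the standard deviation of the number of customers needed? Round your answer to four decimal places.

Y = total customers until the fifth success; negative binomial with r=5, p=0.09.
SD(Y) = √[r(1−p)/p²] = √(561.728395) = 23.700810

23.7008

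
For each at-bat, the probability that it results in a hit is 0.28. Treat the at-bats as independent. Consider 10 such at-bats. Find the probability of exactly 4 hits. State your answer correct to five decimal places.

0.17982

X ~ Binomial(n=10, p=0.28).
P(X=4) = C(10,4) · p^4 · (1−p)^6
= 210 · 0.0061466 · 0.13931 = 0.1798235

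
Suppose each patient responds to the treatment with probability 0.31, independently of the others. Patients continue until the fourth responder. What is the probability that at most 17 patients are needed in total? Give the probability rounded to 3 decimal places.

Finishing within 17 patients ⇔ at least 4 successes in the first 17. With X ~ Binomial(17, 0.31), P(Y ≤ 17) = 1 − P(X ≤ 3).
  k=0: C(17,0)·0.31^0·0.69^17 = 0.00182
  k=1: C(17,1)·0.31^1·0.69^16 = 0.01391
  k=2: C(17,2)·0.31^2·0.69^15 = 0.05000
  k=3: C(17,3)·0.31^3·0.69^14 = 0.11233
1 − 0.17806 = 0.82194

0.822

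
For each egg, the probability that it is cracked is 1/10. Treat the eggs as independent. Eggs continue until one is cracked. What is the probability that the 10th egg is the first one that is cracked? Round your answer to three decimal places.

0.039

Geometric (trials to first success), p = 0.10.
P(Y = 10) = (1−p)^9 · p = 0.38742 · 0.10 = 0.03874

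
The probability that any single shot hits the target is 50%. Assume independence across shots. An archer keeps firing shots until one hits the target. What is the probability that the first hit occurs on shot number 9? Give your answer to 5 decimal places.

Geometric (trials to first success), p = 0.50.
P(Y = 9) = (1−p)^8 · p = 0.0039062 · 0.50 = 0.0019531

0.00195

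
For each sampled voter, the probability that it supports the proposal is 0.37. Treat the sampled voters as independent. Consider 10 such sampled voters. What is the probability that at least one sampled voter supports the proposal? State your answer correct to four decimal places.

P(at least one) = 1 − P(none) = 1 − (1 − 0.37)^10
= 1 − 0.009849 = 0.990151

0.9902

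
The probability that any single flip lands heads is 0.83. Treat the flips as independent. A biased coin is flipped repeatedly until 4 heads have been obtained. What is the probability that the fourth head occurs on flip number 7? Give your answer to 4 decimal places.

0.0466

Y = trial on which the fourth success occurs; negative binomial, r=4, p=0.83.
P(Y=7) = C(6,3) · p^4 · (1−p)^3
= 20 · 0.47458 · 0.004913 = 0.046633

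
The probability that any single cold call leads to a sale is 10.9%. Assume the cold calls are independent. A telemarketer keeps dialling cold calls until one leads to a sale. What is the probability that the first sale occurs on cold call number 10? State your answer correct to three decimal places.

0.039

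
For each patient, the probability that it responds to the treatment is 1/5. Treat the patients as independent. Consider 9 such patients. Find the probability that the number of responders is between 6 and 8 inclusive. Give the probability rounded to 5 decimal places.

0.00307

X ~ Binomial(9, 0.20); P(6 ≤ X ≤ 8) = Σ C(9,k) p^k (1−p)^(9−k) over k:
  k=6: C(9,6)·0.20^6·0.80^3 = 0.0027525
  k=7: C(9,7)·0.20^7·0.80^2 = 0.0002949
  k=8: C(9,8)·0.20^8·0.80^1 = 0.0000184
Total = 0.0030659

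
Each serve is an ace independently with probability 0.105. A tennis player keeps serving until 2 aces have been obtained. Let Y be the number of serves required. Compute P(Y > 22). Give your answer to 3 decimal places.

Needing more than 22 serves ⇔ fewer than 2 successes in the first 22. With X ~ Binomial(22, 0.105), P(Y > 22) = P(X ≤ 1).
  k=0: C(22,0)·0.105^0·0.895^22 = 0.08712
  k=1: C(22,1)·0.105^1·0.895^21 = 0.22485
P(X ≤ 1) = 0.31197

0.312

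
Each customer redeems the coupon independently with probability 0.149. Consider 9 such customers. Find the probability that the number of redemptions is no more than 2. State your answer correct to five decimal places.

0.86128

X ~ Binomial(9, 0.149); P(X ≤ 2) = Σ C(9,k) p^k (1−p)^(9−k) over k:
  k=0: C(9,0)·0.149^0·0.851^9 = 0.2340809
  k=1: C(9,1)·0.149^1·0.851^8 = 0.3688631
  k=2: C(9,2)·0.149^2·0.851^7 = 0.2583342
Total = 0.8612783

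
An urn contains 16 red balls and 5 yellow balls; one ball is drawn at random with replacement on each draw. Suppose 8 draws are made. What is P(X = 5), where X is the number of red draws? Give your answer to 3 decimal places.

0.194

X ~ Binomial(n=8, p=0.761905).
P(X=5) = C(8,5) · p^5 · (1−p)^3
= 56 · 0.25675 · 0.013497 = 0.19406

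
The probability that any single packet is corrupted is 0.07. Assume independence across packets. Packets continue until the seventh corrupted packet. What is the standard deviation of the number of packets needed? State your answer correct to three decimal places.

36.450

Y = total packets until the seventh success; negative binomial with r=7, p=0.07.
SD(Y) = √[r(1−p)/p²] = √(1328.57143) = 36.44957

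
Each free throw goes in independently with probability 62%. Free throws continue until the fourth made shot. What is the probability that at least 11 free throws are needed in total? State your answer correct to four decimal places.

Needing more than 10 free throws ⇔ fewer than 4 successes in the first 10. With X ~ Binomial(10, 0.62), P(Y > 10) = P(X ≤ 3).
  k=0: C(10,0)·0.62^0·0.38^10 = 0.000063
  k=1: C(10,1)·0.62^1·0.38^9 = 0.001024
  k=2: C(10,2)·0.62^2·0.38^8 = 0.007521
  k=3: C(10,3)·0.62^3·0.38^7 = 0.032722
P(X ≤ 3) = 0.041330

0.0413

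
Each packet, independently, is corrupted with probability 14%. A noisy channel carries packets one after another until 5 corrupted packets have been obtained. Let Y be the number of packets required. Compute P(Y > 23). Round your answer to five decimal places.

0.78835

Needing more than 23 packets ⇔ fewer than 5 successes in the first 23. With X ~ Binomial(23, 0.14), P(Y > 23) = P(X ≤ 4).
  k=0: C(23,0)·0.14^0·0.86^23 = 0.0311505
  k=1: C(23,1)·0.14^1·0.86^22 = 0.1166331
  k=2: C(23,2)·0.14^2·0.86^21 = 0.2088546
  k=3: C(23,3)·0.14^3·0.86^20 = 0.2379971
  k=4: C(23,4)·0.14^4·0.86^19 = 0.1937186
P(X ≤ 4) = 0.7883539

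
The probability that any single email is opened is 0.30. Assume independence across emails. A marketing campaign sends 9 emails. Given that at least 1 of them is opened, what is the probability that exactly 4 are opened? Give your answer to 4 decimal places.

0.1787

X ~ Binomial(9, 0.30). Want P(X=4 | X≥1) = P(X=4) / P(X≥1).
P(X=4) = C(9,4)·0.30^4·0.70^5 = 0.171532
P(X≥1) = 1 − 0.040354 = 0.959646
Ratio = 0.171532 / 0.959646 = 0.178745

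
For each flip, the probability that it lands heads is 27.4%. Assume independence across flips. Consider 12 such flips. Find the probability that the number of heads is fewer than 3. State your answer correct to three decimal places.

0.320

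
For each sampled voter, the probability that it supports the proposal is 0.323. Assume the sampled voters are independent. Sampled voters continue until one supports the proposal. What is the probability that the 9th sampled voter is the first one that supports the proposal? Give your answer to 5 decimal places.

0.01425

Geometric (trials to first success), p = 0.323.
P(Y = 9) = (1−p)^8 · p = 0.044128 · 0.323 = 0.0142532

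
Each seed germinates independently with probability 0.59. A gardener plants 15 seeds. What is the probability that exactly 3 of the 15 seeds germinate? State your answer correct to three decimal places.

X ~ Binomial(n=15, p=0.59).
P(X=3) = C(15,3) · p^3 · (1−p)^12
= 455 · 0.20538 · 2.2563e-05 = 0.00211

0.002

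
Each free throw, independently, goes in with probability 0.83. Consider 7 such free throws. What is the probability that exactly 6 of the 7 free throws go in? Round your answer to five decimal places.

X ~ Binomial(n=7, p=0.83).
P(X=6) = C(7,6) · p^6 · (1−p)^1
= 7 · 0.32694 · 0.17 = 0.3890590

0.38906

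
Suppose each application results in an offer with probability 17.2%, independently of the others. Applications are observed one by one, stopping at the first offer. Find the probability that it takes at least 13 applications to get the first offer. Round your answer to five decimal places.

Y = number of applications to the first success; geometric, p = 0.172.
P(Y > 12) = P(first 12 all fail) = (1−p)^12 = 0.1038398

0.10384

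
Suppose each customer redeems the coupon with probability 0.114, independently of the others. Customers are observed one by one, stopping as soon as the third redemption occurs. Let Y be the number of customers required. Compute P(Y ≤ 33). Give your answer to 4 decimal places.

0.7423

Finishing within 33 customers ⇔ at least 3 successes in the first 33. With X ~ Binomial(33, 0.114), P(Y ≤ 33) = 1 − P(X ≤ 2).
  k=0: C(33,0)·0.114^0·0.886^33 = 0.018421
  k=1: C(33,1)·0.114^1·0.886^32 = 0.078216
  k=2: C(33,2)·0.114^2·0.886^31 = 0.161023
1 − 0.257661 = 0.742339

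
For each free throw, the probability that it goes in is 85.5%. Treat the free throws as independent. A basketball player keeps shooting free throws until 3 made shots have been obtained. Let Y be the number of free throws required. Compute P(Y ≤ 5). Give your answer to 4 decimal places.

Finishing within 5 free throws ⇔ at least 3 successes in the first 5. With X ~ Binomial(5, 0.855), P(Y ≤ 5) = 1 − P(X ≤ 2).
  k=0: C(5,0)·0.855^0·0.145^5 = 0.000064
  k=1: C(5,1)·0.855^1·0.145^4 = 0.001890
  k=2: C(5,2)·0.855^2·0.145^3 = 0.022286
1 − 0.024240 = 0.975760

0.9758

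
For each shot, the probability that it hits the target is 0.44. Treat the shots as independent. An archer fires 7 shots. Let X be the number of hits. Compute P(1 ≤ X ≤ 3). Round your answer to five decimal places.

0.61211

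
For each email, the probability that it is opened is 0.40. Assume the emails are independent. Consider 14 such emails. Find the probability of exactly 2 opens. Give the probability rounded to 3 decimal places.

X ~ Binomial(n=14, p=0.40).
P(X=2) = C(14,2) · p^2 · (1−p)^12
= 91 · 0.16 · 0.0021768 = 0.03169

0.032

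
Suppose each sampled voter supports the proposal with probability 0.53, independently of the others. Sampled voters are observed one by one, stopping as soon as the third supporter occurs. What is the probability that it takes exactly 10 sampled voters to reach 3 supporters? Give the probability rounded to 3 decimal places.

0.027

Y = trial on which the third success occurs; negative binomial, r=3, p=0.53.
P(Y=10) = C(9,2) · p^3 · (1−p)^7
= 36 · 0.14888 · 0.0050662 = 0.02715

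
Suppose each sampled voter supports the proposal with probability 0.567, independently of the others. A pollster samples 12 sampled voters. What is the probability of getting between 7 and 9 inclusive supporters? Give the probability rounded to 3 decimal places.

0.521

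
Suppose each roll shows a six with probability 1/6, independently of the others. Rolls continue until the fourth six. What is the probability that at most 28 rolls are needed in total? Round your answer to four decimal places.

Finishing within 28 rolls ⇔ at least 4 successes in the first 28. With X ~ Binomial(28, 0.166667), P(Y ≤ 28) = 1 − P(X ≤ 3).
  k=0: C(28,0)·0.166667^0·0.833333^28 = 0.006066
  k=1: C(28,1)·0.166667^1·0.833333^27 = 0.033971
  k=2: C(28,2)·0.166667^2·0.833333^26 = 0.091723
  k=3: C(28,3)·0.166667^3·0.833333^25 = 0.158986
1 − 0.290746 = 0.709254

0.7093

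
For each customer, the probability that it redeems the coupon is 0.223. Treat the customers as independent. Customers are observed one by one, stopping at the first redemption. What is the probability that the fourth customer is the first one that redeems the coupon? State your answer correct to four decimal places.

0.1046

Geometric (trials to first success), p = 0.223.
P(Y = 4) = (1−p)^3 · p = 0.4691 · 0.223 = 0.104609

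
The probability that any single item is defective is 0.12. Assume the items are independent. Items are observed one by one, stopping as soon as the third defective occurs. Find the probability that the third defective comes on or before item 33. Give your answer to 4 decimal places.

0.7745

Finishing within 33 items ⇔ at least 3 successes in the first 33. With X ~ Binomial(33, 0.12), P(Y ≤ 33) = 1 − P(X ≤ 2).
  k=0: C(33,0)·0.12^0·0.88^33 = 0.014721
  k=1: C(33,1)·0.12^1·0.88^32 = 0.066243
  k=2: C(33,2)·0.12^2·0.88^31 = 0.144530
1 − 0.225494 = 0.774506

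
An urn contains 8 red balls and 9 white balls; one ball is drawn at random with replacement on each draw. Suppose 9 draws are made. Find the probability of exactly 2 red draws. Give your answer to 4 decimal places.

X ~ Binomial(n=9, p=0.470588).
P(X=2) = C(9,2) · p^2 · (1−p)^7
= 36 · 0.22145 · 0.011656 = 0.092927

0.0929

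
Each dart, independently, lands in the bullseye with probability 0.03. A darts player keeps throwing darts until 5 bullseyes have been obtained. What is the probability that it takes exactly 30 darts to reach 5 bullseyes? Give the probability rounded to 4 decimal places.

Y = trial on which the fifth success occurs; negative binomial, r=5, p=0.03.
P(Y=30) = C(29,4) · p^5 · (1−p)^25
= 23751 · 2.43e-08 · 0.46697 = 0.000270

0.0003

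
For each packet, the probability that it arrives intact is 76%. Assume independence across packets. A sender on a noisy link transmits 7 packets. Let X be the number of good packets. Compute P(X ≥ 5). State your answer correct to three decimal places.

X ~ Binomial(7, 0.76); P(X ≥ 5) = Σ C(7,k) p^k (1−p)^(7−k) over k:
  k=5: C(7,5)·0.76^5·0.24^2 = 0.30670
  k=6: C(7,6)·0.76^6·0.24^1 = 0.32374
  k=7: C(7,7)·0.76^7·0.24^0 = 0.14645
Total = 0.77688

0.777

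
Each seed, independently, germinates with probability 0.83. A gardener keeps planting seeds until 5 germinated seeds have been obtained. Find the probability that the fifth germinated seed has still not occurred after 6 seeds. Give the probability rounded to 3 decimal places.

0.271

Needing more than 6 seeds ⇔ fewer than 5 successes in the first 6. With X ~ Binomial(6, 0.83), P(Y > 6) = P(X ≤ 4).
  k=0: C(6,0)·0.83^0·0.17^6 = 0.00002
  k=1: C(6,1)·0.83^1·0.17^5 = 0.00071
  k=2: C(6,2)·0.83^2·0.17^4 = 0.00863
  k=3: C(6,3)·0.83^3·0.17^3 = 0.05618
  k=4: C(6,4)·0.83^4·0.17^2 = 0.20573
P(X ≤ 4) = 0.27128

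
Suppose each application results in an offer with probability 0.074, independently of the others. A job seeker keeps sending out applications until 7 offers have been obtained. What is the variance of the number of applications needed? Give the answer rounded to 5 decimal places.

1183.71074

Y = total applications until the seventh success; negative binomial with r=7, p=0.074.
Var(Y) = r(1−p)/p² = 7·0.926 / 0.074² = 1183.7107378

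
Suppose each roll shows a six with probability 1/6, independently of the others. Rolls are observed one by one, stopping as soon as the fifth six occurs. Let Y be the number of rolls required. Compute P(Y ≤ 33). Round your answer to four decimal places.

Finishing within 33 rolls ⇔ at least 5 successes in the first 33. With X ~ Binomial(33, 0.166667), P(Y ≤ 33) = 1 − P(X ≤ 4).
  k=0: C(33,0)·0.166667^0·0.833333^33 = 0.002438
  k=1: C(33,1)·0.166667^1·0.833333^32 = 0.016090
  k=2: C(33,2)·0.166667^2·0.833333^31 = 0.051489
  k=3: C(33,3)·0.166667^3·0.833333^30 = 0.106410
  k=4: C(33,4)·0.166667^4·0.833333^29 = 0.159615
1 − 0.336042 = 0.663958

0.6640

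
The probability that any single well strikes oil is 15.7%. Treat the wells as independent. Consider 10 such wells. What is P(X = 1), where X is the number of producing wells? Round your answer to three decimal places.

X ~ Binomial(n=10, p=0.157).
P(X=1) = C(10,1) · p^1 · (1−p)^9
= 10 · 0.157 · 0.215 = 0.33756

0.338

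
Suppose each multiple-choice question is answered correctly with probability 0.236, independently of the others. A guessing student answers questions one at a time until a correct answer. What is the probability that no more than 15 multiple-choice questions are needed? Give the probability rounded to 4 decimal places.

Y = number of multiple-choice questions to the first success; geometric, p = 0.236.
P(Y ≤ 15) = 1 − (1−p)^15 = 1 − 0.017636 = 0.982364

0.9824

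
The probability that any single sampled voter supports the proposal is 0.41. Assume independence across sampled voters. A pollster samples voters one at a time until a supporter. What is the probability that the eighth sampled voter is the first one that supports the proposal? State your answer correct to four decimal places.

Geometric (trials to first success), p = 0.41.
P(Y = 8) = (1−p)^7 · p = 0.024887 · 0.41 = 0.010203

0.0102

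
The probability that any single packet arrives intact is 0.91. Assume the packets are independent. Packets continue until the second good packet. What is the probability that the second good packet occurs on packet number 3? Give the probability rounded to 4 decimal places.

Y = trial on which the second success occurs; negative binomial, r=2, p=0.91.
P(Y=3) = C(2,1) · p^2 · (1−p)^1
= 2 · 0.8281 · 0.09 = 0.149058

0.1491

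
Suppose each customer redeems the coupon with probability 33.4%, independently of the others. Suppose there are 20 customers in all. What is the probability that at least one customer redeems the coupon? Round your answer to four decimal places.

0.9997

P(at least one) = 1 − P(none) = 1 − (1 − 0.334)^20
= 1 − 0.000295 = 0.999705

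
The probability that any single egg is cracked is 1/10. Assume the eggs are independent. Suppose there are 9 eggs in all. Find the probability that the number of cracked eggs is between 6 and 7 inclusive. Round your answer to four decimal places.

X ~ Binomial(9, 0.10); P(6 ≤ X ≤ 7) = Σ C(9,k) p^k (1−p)^(9−k) over k:
  k=6: C(9,6)·0.10^6·0.90^3 = 0.000061
  k=7: C(9,7)·0.10^7·0.90^2 = 0.000003
Total = 0.000064

0.0001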